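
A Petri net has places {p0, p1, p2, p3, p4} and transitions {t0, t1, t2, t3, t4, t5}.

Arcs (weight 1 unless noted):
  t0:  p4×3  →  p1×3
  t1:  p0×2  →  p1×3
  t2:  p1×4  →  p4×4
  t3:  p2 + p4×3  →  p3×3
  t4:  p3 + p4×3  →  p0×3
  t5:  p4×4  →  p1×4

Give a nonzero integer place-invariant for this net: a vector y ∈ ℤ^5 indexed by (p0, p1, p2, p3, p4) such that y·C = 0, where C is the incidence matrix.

Incidence matrix C (rows=places, cols=transitions):
       t0   t1   t2   t3   t4   t5
   p0   0   -2    0    0    3    0
   p1   3    3   -4    0    0    4
   p2   0    0    0   -1    0    0
   p3   0    0    0    3   -1    0
   p4  -3    0    4   -3   -3   -4

Candidate y = [3, 2, 3, 3, 2]; check y·C column-wise:
  col t0: 3·0 + 2·3 + 3·0 + 3·0 + 2·-3 = 0
  col t1: 3·-2 + 2·3 + 3·0 + 3·0 + 2·0 = 0
  col t2: 3·0 + 2·-4 + 3·0 + 3·0 + 2·4 = 0
  col t3: 3·0 + 2·0 + 3·-1 + 3·3 + 2·-3 = 0
  col t4: 3·3 + 2·0 + 3·0 + 3·-1 + 2·-3 = 0
  col t5: 3·0 + 2·4 + 3·0 + 3·0 + 2·-4 = 0

y = (p0:3, p1:2, p2:3, p3:3, p4:2)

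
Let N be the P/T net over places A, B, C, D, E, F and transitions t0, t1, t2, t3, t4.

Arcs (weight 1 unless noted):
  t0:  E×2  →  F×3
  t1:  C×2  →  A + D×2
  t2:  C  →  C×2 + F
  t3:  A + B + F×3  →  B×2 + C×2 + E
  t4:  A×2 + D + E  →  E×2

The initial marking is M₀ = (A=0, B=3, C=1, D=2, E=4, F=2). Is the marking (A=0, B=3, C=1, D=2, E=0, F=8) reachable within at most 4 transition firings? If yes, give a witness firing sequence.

step 1: fire t0:  (A=0, B=3, C=1, D=2, E=4, F=2) → (A=0, B=3, C=1, D=2, E=2, F=5)
step 2: fire t0:  (A=0, B=3, C=1, D=2, E=2, F=5) → (A=0, B=3, C=1, D=2, E=0, F=8)

YES — reachable via ⟨t0, t0⟩ (2 firings)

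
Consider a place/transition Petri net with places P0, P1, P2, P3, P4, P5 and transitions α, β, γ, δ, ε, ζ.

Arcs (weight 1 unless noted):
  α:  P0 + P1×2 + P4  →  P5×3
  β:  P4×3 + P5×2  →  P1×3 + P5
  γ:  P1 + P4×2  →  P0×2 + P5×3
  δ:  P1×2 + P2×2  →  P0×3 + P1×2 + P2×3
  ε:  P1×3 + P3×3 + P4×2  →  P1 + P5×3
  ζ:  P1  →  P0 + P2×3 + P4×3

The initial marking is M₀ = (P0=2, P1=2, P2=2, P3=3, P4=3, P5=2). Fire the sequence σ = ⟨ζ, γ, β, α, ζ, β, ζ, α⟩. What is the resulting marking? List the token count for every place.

(P0=5, P1=0, P2=11, P3=3, P4=2, P5=9)

step 1: fire ζ:  (P0=2, P1=2, P2=2, P3=3, P4=3, P5=2) → (P0=3, P1=1, P2=5, P3=3, P4=6, P5=2)
step 2: fire γ:  (P0=3, P1=1, P2=5, P3=3, P4=6, P5=2) → (P0=5, P1=0, P2=5, P3=3, P4=4, P5=5)
step 3: fire β:  (P0=5, P1=0, P2=5, P3=3, P4=4, P5=5) → (P0=5, P1=3, P2=5, P3=3, P4=1, P5=4)
step 4: fire α:  (P0=5, P1=3, P2=5, P3=3, P4=1, P5=4) → (P0=4, P1=1, P2=5, P3=3, P4=0, P5=7)
step 5: fire ζ:  (P0=4, P1=1, P2=5, P3=3, P4=0, P5=7) → (P0=5, P1=0, P2=8, P3=3, P4=3, P5=7)
step 6: fire β:  (P0=5, P1=0, P2=8, P3=3, P4=3, P5=7) → (P0=5, P1=3, P2=8, P3=3, P4=0, P5=6)
step 7: fire ζ:  (P0=5, P1=3, P2=8, P3=3, P4=0, P5=6) → (P0=6, P1=2, P2=11, P3=3, P4=3, P5=6)
step 8: fire α:  (P0=6, P1=2, P2=11, P3=3, P4=3, P5=6) → (P0=5, P1=0, P2=11, P3=3, P4=2, P5=9)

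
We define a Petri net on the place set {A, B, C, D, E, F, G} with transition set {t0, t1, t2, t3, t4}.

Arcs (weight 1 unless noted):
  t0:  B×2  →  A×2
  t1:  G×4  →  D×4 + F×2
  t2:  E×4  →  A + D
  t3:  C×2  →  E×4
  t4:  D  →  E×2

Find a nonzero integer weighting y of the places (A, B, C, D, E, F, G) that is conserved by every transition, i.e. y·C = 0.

Incidence matrix C (rows=places, cols=transitions):
       t0   t1   t2   t3   t4
    A   2    0    1    0    0
    B  -2    0    0    0    0
    C   0    0    0   -2    0
    D   0    4    1    0   -1
    E   0    0   -4    4    2
    F   0    2    0    0    0
    G   0   -4    0    0    0

Candidate y = [2, 2, 2, 2, 1, -4, 0]; check y·C column-wise:
  col t0: 2·2 + 2·-2 + 2·0 + 2·0 + 1·0 + -4·0 = 0
  col t1: 2·0 + 2·0 + 2·0 + 2·4 + 1·0 + -4·2 + 0·-4 = 0
  col t2: 2·1 + 2·0 + 2·0 + 2·1 + 1·-4 + -4·0 = 0
  col t3: 2·0 + 2·0 + 2·-2 + 2·0 + 1·4 + -4·0 = 0
  col t4: 2·0 + 2·0 + 2·0 + 2·-1 + 1·2 + -4·0 = 0

y = (A:2, B:2, C:2, D:2, E:1, F:-4, G:0)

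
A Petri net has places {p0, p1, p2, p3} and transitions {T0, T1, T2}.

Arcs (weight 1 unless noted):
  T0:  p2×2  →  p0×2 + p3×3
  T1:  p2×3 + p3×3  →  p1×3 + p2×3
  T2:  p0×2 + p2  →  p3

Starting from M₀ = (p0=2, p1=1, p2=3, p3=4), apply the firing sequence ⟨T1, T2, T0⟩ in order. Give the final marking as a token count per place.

step 1: fire T1:  (p0=2, p1=1, p2=3, p3=4) → (p0=2, p1=4, p2=3, p3=1)
step 2: fire T2:  (p0=2, p1=4, p2=3, p3=1) → (p0=0, p1=4, p2=2, p3=2)
step 3: fire T0:  (p0=0, p1=4, p2=2, p3=2) → (p0=2, p1=4, p2=0, p3=5)

(p0=2, p1=4, p2=0, p3=5)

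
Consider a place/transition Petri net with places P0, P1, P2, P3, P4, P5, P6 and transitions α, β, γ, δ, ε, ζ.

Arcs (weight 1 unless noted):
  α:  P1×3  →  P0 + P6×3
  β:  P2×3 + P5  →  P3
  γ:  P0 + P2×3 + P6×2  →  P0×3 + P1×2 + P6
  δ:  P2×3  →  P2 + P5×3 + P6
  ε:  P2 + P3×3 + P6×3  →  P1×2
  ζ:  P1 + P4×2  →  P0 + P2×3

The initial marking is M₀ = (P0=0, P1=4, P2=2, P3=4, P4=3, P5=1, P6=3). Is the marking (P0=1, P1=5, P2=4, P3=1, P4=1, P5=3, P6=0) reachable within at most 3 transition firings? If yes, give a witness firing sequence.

depth 0: 1 marking
depth 1: 4 markings reached so far
depth 2: 10 markings reached so far
depth 3: 20 markings reached so far
target is not among the 20 markings reachable within 3 steps

NO — not reachable within 3 firings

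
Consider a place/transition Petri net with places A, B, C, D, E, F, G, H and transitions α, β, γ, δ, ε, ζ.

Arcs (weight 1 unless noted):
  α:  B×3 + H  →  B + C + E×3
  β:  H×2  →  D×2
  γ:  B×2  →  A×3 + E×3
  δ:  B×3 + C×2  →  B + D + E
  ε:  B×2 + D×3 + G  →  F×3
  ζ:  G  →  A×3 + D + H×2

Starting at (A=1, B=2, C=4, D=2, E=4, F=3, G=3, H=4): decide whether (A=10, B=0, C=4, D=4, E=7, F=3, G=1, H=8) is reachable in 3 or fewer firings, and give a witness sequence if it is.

step 1: fire γ:  (A=1, B=2, C=4, D=2, E=4, F=3, G=3, H=4) → (A=4, B=0, C=4, D=2, E=7, F=3, G=3, H=4)
step 2: fire ζ:  (A=4, B=0, C=4, D=2, E=7, F=3, G=3, H=4) → (A=7, B=0, C=4, D=3, E=7, F=3, G=2, H=6)
step 3: fire ζ:  (A=7, B=0, C=4, D=3, E=7, F=3, G=2, H=6) → (A=10, B=0, C=4, D=4, E=7, F=3, G=1, H=8)

YES — reachable via ⟨γ, ζ, ζ⟩ (3 firings)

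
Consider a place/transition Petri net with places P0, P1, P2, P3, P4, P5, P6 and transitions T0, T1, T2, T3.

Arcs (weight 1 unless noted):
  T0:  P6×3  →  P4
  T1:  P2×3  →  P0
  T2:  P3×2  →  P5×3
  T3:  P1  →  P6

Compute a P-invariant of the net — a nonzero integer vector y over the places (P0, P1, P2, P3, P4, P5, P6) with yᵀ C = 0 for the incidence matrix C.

y = (P0:3, P1:0, P2:1, P3:0, P4:0, P5:0, P6:0)

Incidence matrix C (rows=places, cols=transitions):
       T0   T1   T2   T3
   P0   0    1    0    0
   P1   0    0    0   -1
   P2   0   -3    0    0
   P3   0    0   -2    0
   P4   1    0    0    0
   P5   0    0    3    0
   P6  -3    0    0    1

Candidate y = [3, 0, 1, 0, 0, 0, 0]; check y·C column-wise:
  col T0: 3·0 + 1·0 + 0·1 + 0·-3 = 0
  col T1: 3·1 + 1·-3 = 0
  col T2: 3·0 + 1·0 + 0·-2 + 0·3 = 0
  col T3: 3·0 + 0·-1 + 1·0 + 0·1 = 0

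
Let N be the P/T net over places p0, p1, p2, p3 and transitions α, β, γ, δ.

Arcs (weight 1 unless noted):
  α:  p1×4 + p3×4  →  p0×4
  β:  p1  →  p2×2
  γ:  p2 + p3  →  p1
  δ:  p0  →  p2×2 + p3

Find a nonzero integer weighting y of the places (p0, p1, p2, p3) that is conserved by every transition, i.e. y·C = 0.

Incidence matrix C (rows=places, cols=transitions):
        α    β    γ    δ
   p0   4    0    0   -1
   p1  -4   -1    1    0
   p2   0    2   -1    2
   p3  -4    0   -1    1

Candidate y = [3, 2, 1, 1]; check y·C column-wise:
  col α: 3·4 + 2·-4 + 1·0 + 1·-4 = 0
  col β: 3·0 + 2·-1 + 1·2 + 1·0 = 0
  col γ: 3·0 + 2·1 + 1·-1 + 1·-1 = 0
  col δ: 3·-1 + 2·0 + 1·2 + 1·1 = 0

y = (p0:3, p1:2, p2:1, p3:1)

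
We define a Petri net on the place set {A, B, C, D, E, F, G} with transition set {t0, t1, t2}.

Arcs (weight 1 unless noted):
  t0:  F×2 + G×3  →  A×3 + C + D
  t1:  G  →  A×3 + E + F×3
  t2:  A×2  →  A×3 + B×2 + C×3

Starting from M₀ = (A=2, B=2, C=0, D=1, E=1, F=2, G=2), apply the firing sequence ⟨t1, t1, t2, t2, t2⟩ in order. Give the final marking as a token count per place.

step 1: fire t1:  (A=2, B=2, C=0, D=1, E=1, F=2, G=2) → (A=5, B=2, C=0, D=1, E=2, F=5, G=1)
step 2: fire t1:  (A=5, B=2, C=0, D=1, E=2, F=5, G=1) → (A=8, B=2, C=0, D=1, E=3, F=8, G=0)
step 3: fire t2:  (A=8, B=2, C=0, D=1, E=3, F=8, G=0) → (A=9, B=4, C=3, D=1, E=3, F=8, G=0)
step 4: fire t2:  (A=9, B=4, C=3, D=1, E=3, F=8, G=0) → (A=10, B=6, C=6, D=1, E=3, F=8, G=0)
step 5: fire t2:  (A=10, B=6, C=6, D=1, E=3, F=8, G=0) → (A=11, B=8, C=9, D=1, E=3, F=8, G=0)

(A=11, B=8, C=9, D=1, E=3, F=8, G=0)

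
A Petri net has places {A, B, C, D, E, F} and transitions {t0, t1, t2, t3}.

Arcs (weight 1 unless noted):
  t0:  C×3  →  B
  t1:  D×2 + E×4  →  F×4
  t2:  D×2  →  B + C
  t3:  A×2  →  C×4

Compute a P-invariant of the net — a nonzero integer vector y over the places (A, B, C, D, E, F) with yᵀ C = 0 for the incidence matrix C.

y = (A:2, B:3, C:1, D:2, E:-1, F:0)

Incidence matrix C (rows=places, cols=transitions):
       t0   t1   t2   t3
    A   0    0    0   -2
    B   1    0    1    0
    C  -3    0    1    4
    D   0   -2   -2    0
    E   0   -4    0    0
    F   0    4    0    0

Candidate y = [2, 3, 1, 2, -1, 0]; check y·C column-wise:
  col t0: 2·0 + 3·1 + 1·-3 + 2·0 + -1·0 = 0
  col t1: 2·0 + 3·0 + 1·0 + 2·-2 + -1·-4 + 0·4 = 0
  col t2: 2·0 + 3·1 + 1·1 + 2·-2 + -1·0 = 0
  col t3: 2·-2 + 3·0 + 1·4 + 2·0 + -1·0 = 0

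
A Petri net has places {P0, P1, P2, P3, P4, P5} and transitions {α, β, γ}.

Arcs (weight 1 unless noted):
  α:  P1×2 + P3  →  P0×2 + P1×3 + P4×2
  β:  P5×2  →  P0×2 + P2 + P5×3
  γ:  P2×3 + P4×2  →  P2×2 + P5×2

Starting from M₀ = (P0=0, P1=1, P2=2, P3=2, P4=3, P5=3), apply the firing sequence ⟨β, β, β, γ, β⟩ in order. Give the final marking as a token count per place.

step 1: fire β:  (P0=0, P1=1, P2=2, P3=2, P4=3, P5=3) → (P0=2, P1=1, P2=3, P3=2, P4=3, P5=4)
step 2: fire β:  (P0=2, P1=1, P2=3, P3=2, P4=3, P5=4) → (P0=4, P1=1, P2=4, P3=2, P4=3, P5=5)
step 3: fire β:  (P0=4, P1=1, P2=4, P3=2, P4=3, P5=5) → (P0=6, P1=1, P2=5, P3=2, P4=3, P5=6)
step 4: fire γ:  (P0=6, P1=1, P2=5, P3=2, P4=3, P5=6) → (P0=6, P1=1, P2=4, P3=2, P4=1, P5=8)
step 5: fire β:  (P0=6, P1=1, P2=4, P3=2, P4=1, P5=8) → (P0=8, P1=1, P2=5, P3=2, P4=1, P5=9)

(P0=8, P1=1, P2=5, P3=2, P4=1, P5=9)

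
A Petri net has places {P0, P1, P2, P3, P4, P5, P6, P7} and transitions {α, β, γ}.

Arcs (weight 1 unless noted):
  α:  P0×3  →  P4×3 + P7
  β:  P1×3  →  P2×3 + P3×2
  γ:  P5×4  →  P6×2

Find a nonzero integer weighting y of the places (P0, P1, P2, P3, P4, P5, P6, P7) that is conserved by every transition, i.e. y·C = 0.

y = (P0:0, P1:1, P2:1, P3:0, P4:0, P5:0, P6:0, P7:0)

Incidence matrix C (rows=places, cols=transitions):
        α    β    γ
   P0  -3    0    0
   P1   0   -3    0
   P2   0    3    0
   P3   0    2    0
   P4   3    0    0
   P5   0    0   -4
   P6   0    0    2
   P7   1    0    0

Candidate y = [0, 1, 1, 0, 0, 0, 0, 0]; check y·C column-wise:
  col α: 0·-3 + 1·0 + 1·0 + 0·3 + 0·1 = 0
  col β: 1·-3 + 1·3 + 0·2 = 0
  col γ: 1·0 + 1·0 + 0·-4 + 0·2 = 0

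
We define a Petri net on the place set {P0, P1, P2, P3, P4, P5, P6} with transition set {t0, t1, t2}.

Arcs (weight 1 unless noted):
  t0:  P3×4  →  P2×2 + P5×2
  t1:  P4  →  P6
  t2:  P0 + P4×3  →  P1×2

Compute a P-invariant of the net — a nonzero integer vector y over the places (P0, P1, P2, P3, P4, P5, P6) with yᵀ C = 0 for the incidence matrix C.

Incidence matrix C (rows=places, cols=transitions):
       t0   t1   t2
   P0   0    0   -1
   P1   0    0    2
   P2   2    0    0
   P3  -4    0    0
   P4   0   -1   -3
   P5   2    0    0
   P6   0    1    0

Candidate y = [2, 1, 0, 0, 0, 0, 0]; check y·C column-wise:
  col t0: 2·0 + 1·0 + 0·2 + 0·-4 + 0·2 = 0
  col t1: 2·0 + 1·0 + 0·-1 + 0·1 = 0
  col t2: 2·-1 + 1·2 + 0·-3 = 0

y = (P0:2, P1:1, P2:0, P3:0, P4:0, P5:0, P6:0)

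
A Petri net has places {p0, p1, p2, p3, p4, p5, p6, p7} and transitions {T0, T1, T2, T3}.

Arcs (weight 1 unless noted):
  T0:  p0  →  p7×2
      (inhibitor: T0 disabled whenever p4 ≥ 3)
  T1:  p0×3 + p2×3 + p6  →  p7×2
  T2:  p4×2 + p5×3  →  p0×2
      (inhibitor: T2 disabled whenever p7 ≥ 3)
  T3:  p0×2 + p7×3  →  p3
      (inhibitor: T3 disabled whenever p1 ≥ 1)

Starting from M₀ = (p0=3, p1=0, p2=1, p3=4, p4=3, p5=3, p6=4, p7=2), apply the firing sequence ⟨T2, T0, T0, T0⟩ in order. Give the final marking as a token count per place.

step 1: fire T2:  (p0=3, p1=0, p2=1, p3=4, p4=3, p5=3, p6=4, p7=2) → (p0=5, p1=0, p2=1, p3=4, p4=1, p5=0, p6=4, p7=2)
step 2: fire T0:  (p0=5, p1=0, p2=1, p3=4, p4=1, p5=0, p6=4, p7=2) → (p0=4, p1=0, p2=1, p3=4, p4=1, p5=0, p6=4, p7=4)
step 3: fire T0:  (p0=4, p1=0, p2=1, p3=4, p4=1, p5=0, p6=4, p7=4) → (p0=3, p1=0, p2=1, p3=4, p4=1, p5=0, p6=4, p7=6)
step 4: fire T0:  (p0=3, p1=0, p2=1, p3=4, p4=1, p5=0, p6=4, p7=6) → (p0=2, p1=0, p2=1, p3=4, p4=1, p5=0, p6=4, p7=8)

(p0=2, p1=0, p2=1, p3=4, p4=1, p5=0, p6=4, p7=8)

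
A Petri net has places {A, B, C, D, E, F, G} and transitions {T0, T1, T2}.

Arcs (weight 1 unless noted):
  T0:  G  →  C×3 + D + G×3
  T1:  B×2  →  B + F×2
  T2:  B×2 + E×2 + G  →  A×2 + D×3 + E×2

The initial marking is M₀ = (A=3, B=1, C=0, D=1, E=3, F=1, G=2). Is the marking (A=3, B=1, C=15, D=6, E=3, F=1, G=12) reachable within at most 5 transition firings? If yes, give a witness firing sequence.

step 1: fire T0:  (A=3, B=1, C=0, D=1, E=3, F=1, G=2) → (A=3, B=1, C=3, D=2, E=3, F=1, G=4)
step 2: fire T0:  (A=3, B=1, C=3, D=2, E=3, F=1, G=4) → (A=3, B=1, C=6, D=3, E=3, F=1, G=6)
step 3: fire T0:  (A=3, B=1, C=6, D=3, E=3, F=1, G=6) → (A=3, B=1, C=9, D=4, E=3, F=1, G=8)
step 4: fire T0:  (A=3, B=1, C=9, D=4, E=3, F=1, G=8) → (A=3, B=1, C=12, D=5, E=3, F=1, G=10)
step 5: fire T0:  (A=3, B=1, C=12, D=5, E=3, F=1, G=10) → (A=3, B=1, C=15, D=6, E=3, F=1, G=12)

YES — reachable via ⟨T0, T0, T0, T0, T0⟩ (5 firings)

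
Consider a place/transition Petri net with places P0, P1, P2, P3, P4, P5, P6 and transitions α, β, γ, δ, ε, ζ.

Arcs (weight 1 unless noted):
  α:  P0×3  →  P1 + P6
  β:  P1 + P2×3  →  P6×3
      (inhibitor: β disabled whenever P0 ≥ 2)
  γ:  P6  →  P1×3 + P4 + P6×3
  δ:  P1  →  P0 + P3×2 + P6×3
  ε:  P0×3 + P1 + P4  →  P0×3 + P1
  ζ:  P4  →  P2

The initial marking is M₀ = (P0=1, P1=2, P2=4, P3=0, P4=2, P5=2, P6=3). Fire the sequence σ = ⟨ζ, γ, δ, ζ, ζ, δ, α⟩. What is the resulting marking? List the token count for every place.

(P0=0, P1=4, P2=7, P3=4, P4=0, P5=2, P6=12)

step 1: fire ζ:  (P0=1, P1=2, P2=4, P3=0, P4=2, P5=2, P6=3) → (P0=1, P1=2, P2=5, P3=0, P4=1, P5=2, P6=3)
step 2: fire γ:  (P0=1, P1=2, P2=5, P3=0, P4=1, P5=2, P6=3) → (P0=1, P1=5, P2=5, P3=0, P4=2, P5=2, P6=5)
step 3: fire δ:  (P0=1, P1=5, P2=5, P3=0, P4=2, P5=2, P6=5) → (P0=2, P1=4, P2=5, P3=2, P4=2, P5=2, P6=8)
step 4: fire ζ:  (P0=2, P1=4, P2=5, P3=2, P4=2, P5=2, P6=8) → (P0=2, P1=4, P2=6, P3=2, P4=1, P5=2, P6=8)
step 5: fire ζ:  (P0=2, P1=4, P2=6, P3=2, P4=1, P5=2, P6=8) → (P0=2, P1=4, P2=7, P3=2, P4=0, P5=2, P6=8)
step 6: fire δ:  (P0=2, P1=4, P2=7, P3=2, P4=0, P5=2, P6=8) → (P0=3, P1=3, P2=7, P3=4, P4=0, P5=2, P6=11)
step 7: fire α:  (P0=3, P1=3, P2=7, P3=4, P4=0, P5=2, P6=11) → (P0=0, P1=4, P2=7, P3=4, P4=0, P5=2, P6=12)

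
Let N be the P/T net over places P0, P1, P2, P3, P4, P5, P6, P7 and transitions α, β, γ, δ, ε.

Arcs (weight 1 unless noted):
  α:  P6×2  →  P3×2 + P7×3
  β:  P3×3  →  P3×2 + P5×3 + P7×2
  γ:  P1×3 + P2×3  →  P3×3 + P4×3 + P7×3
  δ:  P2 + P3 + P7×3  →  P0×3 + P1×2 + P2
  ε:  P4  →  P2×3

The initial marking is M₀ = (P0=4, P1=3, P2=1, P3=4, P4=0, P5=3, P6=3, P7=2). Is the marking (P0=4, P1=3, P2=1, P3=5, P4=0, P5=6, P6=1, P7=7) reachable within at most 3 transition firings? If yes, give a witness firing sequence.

step 1: fire α:  (P0=4, P1=3, P2=1, P3=4, P4=0, P5=3, P6=3, P7=2) → (P0=4, P1=3, P2=1, P3=6, P4=0, P5=3, P6=1, P7=5)
step 2: fire β:  (P0=4, P1=3, P2=1, P3=6, P4=0, P5=3, P6=1, P7=5) → (P0=4, P1=3, P2=1, P3=5, P4=0, P5=6, P6=1, P7=7)

YES — reachable via ⟨α, β⟩ (2 firings)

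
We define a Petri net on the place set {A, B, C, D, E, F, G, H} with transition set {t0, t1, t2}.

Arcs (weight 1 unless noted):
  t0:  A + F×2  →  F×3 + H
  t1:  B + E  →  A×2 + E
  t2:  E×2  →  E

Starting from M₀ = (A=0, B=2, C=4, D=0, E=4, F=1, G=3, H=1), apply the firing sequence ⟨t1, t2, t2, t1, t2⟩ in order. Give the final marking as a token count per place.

(A=4, B=0, C=4, D=0, E=1, F=1, G=3, H=1)

step 1: fire t1:  (A=0, B=2, C=4, D=0, E=4, F=1, G=3, H=1) → (A=2, B=1, C=4, D=0, E=4, F=1, G=3, H=1)
step 2: fire t2:  (A=2, B=1, C=4, D=0, E=4, F=1, G=3, H=1) → (A=2, B=1, C=4, D=0, E=3, F=1, G=3, H=1)
step 3: fire t2:  (A=2, B=1, C=4, D=0, E=3, F=1, G=3, H=1) → (A=2, B=1, C=4, D=0, E=2, F=1, G=3, H=1)
step 4: fire t1:  (A=2, B=1, C=4, D=0, E=2, F=1, G=3, H=1) → (A=4, B=0, C=4, D=0, E=2, F=1, G=3, H=1)
step 5: fire t2:  (A=4, B=0, C=4, D=0, E=2, F=1, G=3, H=1) → (A=4, B=0, C=4, D=0, E=1, F=1, G=3, H=1)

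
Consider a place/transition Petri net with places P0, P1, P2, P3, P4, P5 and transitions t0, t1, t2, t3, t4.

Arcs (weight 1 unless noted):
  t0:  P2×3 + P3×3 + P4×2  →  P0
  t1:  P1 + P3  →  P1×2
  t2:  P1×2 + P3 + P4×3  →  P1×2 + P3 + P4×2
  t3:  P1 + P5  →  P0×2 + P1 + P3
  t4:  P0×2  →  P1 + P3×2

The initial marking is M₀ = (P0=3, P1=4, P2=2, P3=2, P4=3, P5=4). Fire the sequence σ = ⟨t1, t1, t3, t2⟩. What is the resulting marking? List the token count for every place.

step 1: fire t1:  (P0=3, P1=4, P2=2, P3=2, P4=3, P5=4) → (P0=3, P1=5, P2=2, P3=1, P4=3, P5=4)
step 2: fire t1:  (P0=3, P1=5, P2=2, P3=1, P4=3, P5=4) → (P0=3, P1=6, P2=2, P3=0, P4=3, P5=4)
step 3: fire t3:  (P0=3, P1=6, P2=2, P3=0, P4=3, P5=4) → (P0=5, P1=6, P2=2, P3=1, P4=3, P5=3)
step 4: fire t2:  (P0=5, P1=6, P2=2, P3=1, P4=3, P5=3) → (P0=5, P1=6, P2=2, P3=1, P4=2, P5=3)

(P0=5, P1=6, P2=2, P3=1, P4=2, P5=3)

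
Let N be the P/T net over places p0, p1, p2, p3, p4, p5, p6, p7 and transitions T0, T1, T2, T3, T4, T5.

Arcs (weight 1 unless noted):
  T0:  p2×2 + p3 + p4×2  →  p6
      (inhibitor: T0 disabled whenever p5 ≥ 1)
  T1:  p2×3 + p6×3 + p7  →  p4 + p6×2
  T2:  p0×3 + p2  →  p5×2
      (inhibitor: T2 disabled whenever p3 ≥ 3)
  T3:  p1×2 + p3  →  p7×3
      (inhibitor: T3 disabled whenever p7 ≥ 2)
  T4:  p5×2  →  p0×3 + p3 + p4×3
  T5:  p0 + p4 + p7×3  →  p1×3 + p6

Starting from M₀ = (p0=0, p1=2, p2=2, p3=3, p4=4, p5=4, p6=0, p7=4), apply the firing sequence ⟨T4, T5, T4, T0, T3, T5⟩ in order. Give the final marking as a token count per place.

step 1: fire T4:  (p0=0, p1=2, p2=2, p3=3, p4=4, p5=4, p6=0, p7=4) → (p0=3, p1=2, p2=2, p3=4, p4=7, p5=2, p6=0, p7=4)
step 2: fire T5:  (p0=3, p1=2, p2=2, p3=4, p4=7, p5=2, p6=0, p7=4) → (p0=2, p1=5, p2=2, p3=4, p4=6, p5=2, p6=1, p7=1)
step 3: fire T4:  (p0=2, p1=5, p2=2, p3=4, p4=6, p5=2, p6=1, p7=1) → (p0=5, p1=5, p2=2, p3=5, p4=9, p5=0, p6=1, p7=1)
step 4: fire T0:  (p0=5, p1=5, p2=2, p3=5, p4=9, p5=0, p6=1, p7=1) → (p0=5, p1=5, p2=0, p3=4, p4=7, p5=0, p6=2, p7=1)
step 5: fire T3:  (p0=5, p1=5, p2=0, p3=4, p4=7, p5=0, p6=2, p7=1) → (p0=5, p1=3, p2=0, p3=3, p4=7, p5=0, p6=2, p7=4)
step 6: fire T5:  (p0=5, p1=3, p2=0, p3=3, p4=7, p5=0, p6=2, p7=4) → (p0=4, p1=6, p2=0, p3=3, p4=6, p5=0, p6=3, p7=1)

(p0=4, p1=6, p2=0, p3=3, p4=6, p5=0, p6=3, p7=1)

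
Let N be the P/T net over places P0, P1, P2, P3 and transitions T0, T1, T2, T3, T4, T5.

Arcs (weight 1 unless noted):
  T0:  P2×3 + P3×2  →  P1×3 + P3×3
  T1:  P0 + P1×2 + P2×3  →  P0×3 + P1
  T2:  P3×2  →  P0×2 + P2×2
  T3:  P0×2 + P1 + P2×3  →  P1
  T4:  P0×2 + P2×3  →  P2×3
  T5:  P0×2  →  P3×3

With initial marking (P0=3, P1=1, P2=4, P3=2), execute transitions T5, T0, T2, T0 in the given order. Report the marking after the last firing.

step 1: fire T5:  (P0=3, P1=1, P2=4, P3=2) → (P0=1, P1=1, P2=4, P3=5)
step 2: fire T0:  (P0=1, P1=1, P2=4, P3=5) → (P0=1, P1=4, P2=1, P3=6)
step 3: fire T2:  (P0=1, P1=4, P2=1, P3=6) → (P0=3, P1=4, P2=3, P3=4)
step 4: fire T0:  (P0=3, P1=4, P2=3, P3=4) → (P0=3, P1=7, P2=0, P3=5)

(P0=3, P1=7, P2=0, P3=5)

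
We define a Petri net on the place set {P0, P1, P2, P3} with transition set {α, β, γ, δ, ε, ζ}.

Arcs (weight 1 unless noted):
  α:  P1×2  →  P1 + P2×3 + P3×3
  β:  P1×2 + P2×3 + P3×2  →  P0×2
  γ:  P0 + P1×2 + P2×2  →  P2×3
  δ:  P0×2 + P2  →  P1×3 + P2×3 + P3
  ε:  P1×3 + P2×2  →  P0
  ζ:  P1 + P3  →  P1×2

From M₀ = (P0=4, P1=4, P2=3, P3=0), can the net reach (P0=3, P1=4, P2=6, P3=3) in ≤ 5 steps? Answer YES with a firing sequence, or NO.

YES — reachable via ⟨α, δ, ε, ζ⟩ (4 firings)

step 1: fire α:  (P0=4, P1=4, P2=3, P3=0) → (P0=4, P1=3, P2=6, P3=3)
step 2: fire δ:  (P0=4, P1=3, P2=6, P3=3) → (P0=2, P1=6, P2=8, P3=4)
step 3: fire ε:  (P0=2, P1=6, P2=8, P3=4) → (P0=3, P1=3, P2=6, P3=4)
step 4: fire ζ:  (P0=3, P1=3, P2=6, P3=4) → (P0=3, P1=4, P2=6, P3=3)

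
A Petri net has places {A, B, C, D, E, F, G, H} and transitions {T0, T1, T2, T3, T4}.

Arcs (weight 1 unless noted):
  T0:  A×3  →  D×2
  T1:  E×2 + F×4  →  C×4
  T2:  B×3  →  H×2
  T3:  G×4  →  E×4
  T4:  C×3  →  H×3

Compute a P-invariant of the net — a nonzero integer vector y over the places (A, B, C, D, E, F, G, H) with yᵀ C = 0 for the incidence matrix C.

Incidence matrix C (rows=places, cols=transitions):
       T0   T1   T2   T3   T4
    A  -3    0    0    0    0
    B   0    0   -3    0    0
    C   0    4    0    0   -3
    D   2    0    0    0    0
    E   0   -2    0    4    0
    F   0   -4    0    0    0
    G   0    0    0   -4    0
    H   0    0    2    0    3

Candidate y = [2, 0, 0, 3, 0, 0, 0, 0]; check y·C column-wise:
  col T0: 2·-3 + 3·2 = 0
  col T1: 2·0 + 0·4 + 3·0 + 0·-2 + 0·-4 = 0
  col T2: 2·0 + 0·-3 + 3·0 + 0·2 = 0
  col T3: 2·0 + 3·0 + 0·4 + 0·-4 = 0
  col T4: 2·0 + 0·-3 + 3·0 + 0·3 = 0

y = (A:2, B:0, C:0, D:3, E:0, F:0, G:0, H:0)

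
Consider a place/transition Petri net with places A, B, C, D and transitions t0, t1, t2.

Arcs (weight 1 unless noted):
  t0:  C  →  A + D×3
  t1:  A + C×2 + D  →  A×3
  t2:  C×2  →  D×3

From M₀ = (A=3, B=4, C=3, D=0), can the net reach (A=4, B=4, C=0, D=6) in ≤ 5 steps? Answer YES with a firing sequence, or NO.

YES — reachable via ⟨t0, t2⟩ (2 firings)

step 1: fire t0:  (A=3, B=4, C=3, D=0) → (A=4, B=4, C=2, D=3)
step 2: fire t2:  (A=4, B=4, C=2, D=3) → (A=4, B=4, C=0, D=6)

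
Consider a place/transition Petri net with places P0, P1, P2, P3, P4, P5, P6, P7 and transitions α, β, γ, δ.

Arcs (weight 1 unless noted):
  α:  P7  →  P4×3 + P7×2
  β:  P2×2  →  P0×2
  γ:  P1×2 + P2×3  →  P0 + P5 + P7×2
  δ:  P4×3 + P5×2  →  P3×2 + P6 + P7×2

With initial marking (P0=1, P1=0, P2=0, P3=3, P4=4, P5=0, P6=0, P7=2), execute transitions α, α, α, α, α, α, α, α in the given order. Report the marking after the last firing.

(P0=1, P1=0, P2=0, P3=3, P4=28, P5=0, P6=0, P7=10)

step 1: fire α:  (P0=1, P1=0, P2=0, P3=3, P4=4, P5=0, P6=0, P7=2) → (P0=1, P1=0, P2=0, P3=3, P4=7, P5=0, P6=0, P7=3)
step 2: fire α:  (P0=1, P1=0, P2=0, P3=3, P4=7, P5=0, P6=0, P7=3) → (P0=1, P1=0, P2=0, P3=3, P4=10, P5=0, P6=0, P7=4)
step 3: fire α:  (P0=1, P1=0, P2=0, P3=3, P4=10, P5=0, P6=0, P7=4) → (P0=1, P1=0, P2=0, P3=3, P4=13, P5=0, P6=0, P7=5)
step 4: fire α:  (P0=1, P1=0, P2=0, P3=3, P4=13, P5=0, P6=0, P7=5) → (P0=1, P1=0, P2=0, P3=3, P4=16, P5=0, P6=0, P7=6)
step 5: fire α:  (P0=1, P1=0, P2=0, P3=3, P4=16, P5=0, P6=0, P7=6) → (P0=1, P1=0, P2=0, P3=3, P4=19, P5=0, P6=0, P7=7)
step 6: fire α:  (P0=1, P1=0, P2=0, P3=3, P4=19, P5=0, P6=0, P7=7) → (P0=1, P1=0, P2=0, P3=3, P4=22, P5=0, P6=0, P7=8)
step 7: fire α:  (P0=1, P1=0, P2=0, P3=3, P4=22, P5=0, P6=0, P7=8) → (P0=1, P1=0, P2=0, P3=3, P4=25, P5=0, P6=0, P7=9)
step 8: fire α:  (P0=1, P1=0, P2=0, P3=3, P4=25, P5=0, P6=0, P7=9) → (P0=1, P1=0, P2=0, P3=3, P4=28, P5=0, P6=0, P7=10)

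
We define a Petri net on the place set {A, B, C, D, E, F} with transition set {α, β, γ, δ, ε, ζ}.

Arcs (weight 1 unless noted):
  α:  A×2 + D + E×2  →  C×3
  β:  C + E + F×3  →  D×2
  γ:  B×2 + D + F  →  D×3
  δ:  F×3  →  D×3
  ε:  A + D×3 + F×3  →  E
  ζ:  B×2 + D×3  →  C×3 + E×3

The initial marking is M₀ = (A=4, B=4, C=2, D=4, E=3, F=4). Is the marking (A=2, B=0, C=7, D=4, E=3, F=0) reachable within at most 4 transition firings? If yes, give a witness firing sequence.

YES — reachable via ⟨α, β, γ, ζ⟩ (4 firings)

step 1: fire α:  (A=4, B=4, C=2, D=4, E=3, F=4) → (A=2, B=4, C=5, D=3, E=1, F=4)
step 2: fire β:  (A=2, B=4, C=5, D=3, E=1, F=4) → (A=2, B=4, C=4, D=5, E=0, F=1)
step 3: fire γ:  (A=2, B=4, C=4, D=5, E=0, F=1) → (A=2, B=2, C=4, D=7, E=0, F=0)
step 4: fire ζ:  (A=2, B=2, C=4, D=7, E=0, F=0) → (A=2, B=0, C=7, D=4, E=3, F=0)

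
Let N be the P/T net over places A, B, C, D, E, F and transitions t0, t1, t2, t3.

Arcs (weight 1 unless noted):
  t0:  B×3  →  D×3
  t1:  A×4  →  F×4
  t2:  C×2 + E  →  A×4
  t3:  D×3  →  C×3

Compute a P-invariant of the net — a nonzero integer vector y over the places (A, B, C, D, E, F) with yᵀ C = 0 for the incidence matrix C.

y = (A:0, B:1, C:1, D:1, E:-2, F:0)

Incidence matrix C (rows=places, cols=transitions):
       t0   t1   t2   t3
    A   0   -4    4    0
    B  -3    0    0    0
    C   0    0   -2    3
    D   3    0    0   -3
    E   0    0   -1    0
    F   0    4    0    0

Candidate y = [0, 1, 1, 1, -2, 0]; check y·C column-wise:
  col t0: 1·-3 + 1·0 + 1·3 + -2·0 = 0
  col t1: 0·-4 + 1·0 + 1·0 + 1·0 + -2·0 + 0·4 = 0
  col t2: 0·4 + 1·0 + 1·-2 + 1·0 + -2·-1 = 0
  col t3: 1·0 + 1·3 + 1·-3 + -2·0 = 0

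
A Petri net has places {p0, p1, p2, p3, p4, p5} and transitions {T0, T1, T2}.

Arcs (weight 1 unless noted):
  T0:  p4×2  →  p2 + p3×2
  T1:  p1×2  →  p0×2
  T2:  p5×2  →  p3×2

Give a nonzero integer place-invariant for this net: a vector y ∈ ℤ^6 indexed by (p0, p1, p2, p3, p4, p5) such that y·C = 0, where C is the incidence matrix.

Incidence matrix C (rows=places, cols=transitions):
       T0   T1   T2
   p0   0    2    0
   p1   0   -2    0
   p2   1    0    0
   p3   2    0    2
   p4  -2    0    0
   p5   0    0   -2

Candidate y = [1, 1, 0, 0, 0, 0]; check y·C column-wise:
  col T0: 1·0 + 1·0 + 0·1 + 0·2 + 0·-2 = 0
  col T1: 1·2 + 1·-2 = 0
  col T2: 1·0 + 1·0 + 0·2 + 0·-2 = 0

y = (p0:1, p1:1, p2:0, p3:0, p4:0, p5:0)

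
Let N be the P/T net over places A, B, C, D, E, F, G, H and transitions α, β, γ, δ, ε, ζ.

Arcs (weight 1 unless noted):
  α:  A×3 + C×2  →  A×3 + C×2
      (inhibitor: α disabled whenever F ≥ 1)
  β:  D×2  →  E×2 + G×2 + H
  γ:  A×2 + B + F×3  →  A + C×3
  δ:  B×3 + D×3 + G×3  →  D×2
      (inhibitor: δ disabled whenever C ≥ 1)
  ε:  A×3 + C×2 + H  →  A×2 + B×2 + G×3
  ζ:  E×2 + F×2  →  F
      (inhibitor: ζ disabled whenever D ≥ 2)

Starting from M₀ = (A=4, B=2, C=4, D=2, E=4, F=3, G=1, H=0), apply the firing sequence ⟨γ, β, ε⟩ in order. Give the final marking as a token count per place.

(A=2, B=3, C=5, D=0, E=6, F=0, G=6, H=0)

step 1: fire γ:  (A=4, B=2, C=4, D=2, E=4, F=3, G=1, H=0) → (A=3, B=1, C=7, D=2, E=4, F=0, G=1, H=0)
step 2: fire β:  (A=3, B=1, C=7, D=2, E=4, F=0, G=1, H=0) → (A=3, B=1, C=7, D=0, E=6, F=0, G=3, H=1)
step 3: fire ε:  (A=3, B=1, C=7, D=0, E=6, F=0, G=3, H=1) → (A=2, B=3, C=5, D=0, E=6, F=0, G=6, H=0)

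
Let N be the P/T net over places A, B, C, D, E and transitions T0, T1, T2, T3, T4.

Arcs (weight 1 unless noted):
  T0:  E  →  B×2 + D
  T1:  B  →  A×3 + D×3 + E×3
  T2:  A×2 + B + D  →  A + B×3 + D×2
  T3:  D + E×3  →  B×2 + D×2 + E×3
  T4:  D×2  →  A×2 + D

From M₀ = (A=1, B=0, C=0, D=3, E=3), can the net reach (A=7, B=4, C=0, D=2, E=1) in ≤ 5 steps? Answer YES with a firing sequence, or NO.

step 1: fire T0:  (A=1, B=0, C=0, D=3, E=3) → (A=1, B=2, C=0, D=4, E=2)
step 2: fire T0:  (A=1, B=2, C=0, D=4, E=2) → (A=1, B=4, C=0, D=5, E=1)
step 3: fire T4:  (A=1, B=4, C=0, D=5, E=1) → (A=3, B=4, C=0, D=4, E=1)
step 4: fire T4:  (A=3, B=4, C=0, D=4, E=1) → (A=5, B=4, C=0, D=3, E=1)
step 5: fire T4:  (A=5, B=4, C=0, D=3, E=1) → (A=7, B=4, C=0, D=2, E=1)

YES — reachable via ⟨T0, T0, T4, T4, T4⟩ (5 firings)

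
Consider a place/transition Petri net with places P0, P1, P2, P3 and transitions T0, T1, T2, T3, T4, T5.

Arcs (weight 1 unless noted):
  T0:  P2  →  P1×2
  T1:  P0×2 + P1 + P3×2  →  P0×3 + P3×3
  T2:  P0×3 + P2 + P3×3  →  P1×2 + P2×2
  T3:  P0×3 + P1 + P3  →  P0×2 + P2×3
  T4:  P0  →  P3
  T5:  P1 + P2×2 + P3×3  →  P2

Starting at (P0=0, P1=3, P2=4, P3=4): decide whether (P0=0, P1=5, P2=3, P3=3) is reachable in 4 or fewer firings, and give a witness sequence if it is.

NO — not reachable within 4 firings

depth 0: 1 marking
depth 1: 3 markings reached so far
depth 2: 5 markings reached so far
depth 3: 7 markings reached so far
depth 4: 9 markings reached so far
target is not among the 9 markings reachable within 4 steps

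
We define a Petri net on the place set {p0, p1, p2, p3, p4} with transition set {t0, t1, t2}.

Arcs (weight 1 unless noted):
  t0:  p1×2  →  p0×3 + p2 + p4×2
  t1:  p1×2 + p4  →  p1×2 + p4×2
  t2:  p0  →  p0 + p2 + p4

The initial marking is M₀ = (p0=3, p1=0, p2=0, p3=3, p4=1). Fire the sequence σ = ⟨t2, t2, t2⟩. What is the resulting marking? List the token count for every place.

step 1: fire t2:  (p0=3, p1=0, p2=0, p3=3, p4=1) → (p0=3, p1=0, p2=1, p3=3, p4=2)
step 2: fire t2:  (p0=3, p1=0, p2=1, p3=3, p4=2) → (p0=3, p1=0, p2=2, p3=3, p4=3)
step 3: fire t2:  (p0=3, p1=0, p2=2, p3=3, p4=3) → (p0=3, p1=0, p2=3, p3=3, p4=4)

(p0=3, p1=0, p2=3, p3=3, p4=4)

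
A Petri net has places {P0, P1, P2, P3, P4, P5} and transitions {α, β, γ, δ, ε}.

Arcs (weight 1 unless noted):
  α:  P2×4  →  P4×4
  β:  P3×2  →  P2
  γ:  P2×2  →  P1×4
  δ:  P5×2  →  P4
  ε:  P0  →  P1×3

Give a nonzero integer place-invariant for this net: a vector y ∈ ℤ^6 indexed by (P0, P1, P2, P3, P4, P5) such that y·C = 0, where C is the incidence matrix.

y = (P0:3, P1:1, P2:2, P3:1, P4:2, P5:1)

Incidence matrix C (rows=places, cols=transitions):
        α    β    γ    δ    ε
   P0   0    0    0    0   -1
   P1   0    0    4    0    3
   P2  -4    1   -2    0    0
   P3   0   -2    0    0    0
   P4   4    0    0    1    0
   P5   0    0    0   -2    0

Candidate y = [3, 1, 2, 1, 2, 1]; check y·C column-wise:
  col α: 3·0 + 1·0 + 2·-4 + 1·0 + 2·4 + 1·0 = 0
  col β: 3·0 + 1·0 + 2·1 + 1·-2 + 2·0 + 1·0 = 0
  col γ: 3·0 + 1·4 + 2·-2 + 1·0 + 2·0 + 1·0 = 0
  col δ: 3·0 + 1·0 + 2·0 + 1·0 + 2·1 + 1·-2 = 0
  col ε: 3·-1 + 1·3 + 2·0 + 1·0 + 2·0 + 1·0 = 0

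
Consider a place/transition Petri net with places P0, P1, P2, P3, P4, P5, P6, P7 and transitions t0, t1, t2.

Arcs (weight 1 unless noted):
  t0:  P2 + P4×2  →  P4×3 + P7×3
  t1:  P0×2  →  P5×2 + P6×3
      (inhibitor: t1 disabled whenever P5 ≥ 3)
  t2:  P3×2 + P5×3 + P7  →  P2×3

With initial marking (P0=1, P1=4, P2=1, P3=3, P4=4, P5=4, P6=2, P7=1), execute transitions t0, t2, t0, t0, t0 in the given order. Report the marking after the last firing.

step 1: fire t0:  (P0=1, P1=4, P2=1, P3=3, P4=4, P5=4, P6=2, P7=1) → (P0=1, P1=4, P2=0, P3=3, P4=5, P5=4, P6=2, P7=4)
step 2: fire t2:  (P0=1, P1=4, P2=0, P3=3, P4=5, P5=4, P6=2, P7=4) → (P0=1, P1=4, P2=3, P3=1, P4=5, P5=1, P6=2, P7=3)
step 3: fire t0:  (P0=1, P1=4, P2=3, P3=1, P4=5, P5=1, P6=2, P7=3) → (P0=1, P1=4, P2=2, P3=1, P4=6, P5=1, P6=2, P7=6)
step 4: fire t0:  (P0=1, P1=4, P2=2, P3=1, P4=6, P5=1, P6=2, P7=6) → (P0=1, P1=4, P2=1, P3=1, P4=7, P5=1, P6=2, P7=9)
step 5: fire t0:  (P0=1, P1=4, P2=1, P3=1, P4=7, P5=1, P6=2, P7=9) → (P0=1, P1=4, P2=0, P3=1, P4=8, P5=1, P6=2, P7=12)

(P0=1, P1=4, P2=0, P3=1, P4=8, P5=1, P6=2, P7=12)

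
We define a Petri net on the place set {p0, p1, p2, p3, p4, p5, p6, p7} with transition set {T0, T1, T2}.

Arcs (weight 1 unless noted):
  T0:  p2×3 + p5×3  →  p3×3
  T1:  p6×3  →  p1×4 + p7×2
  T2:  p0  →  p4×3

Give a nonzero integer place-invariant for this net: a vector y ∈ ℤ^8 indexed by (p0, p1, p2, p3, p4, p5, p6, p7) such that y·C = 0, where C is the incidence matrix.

y = (p0:0, p1:0, p2:1, p3:1, p4:0, p5:0, p6:0, p7:0)

Incidence matrix C (rows=places, cols=transitions):
       T0   T1   T2
   p0   0    0   -1
   p1   0    4    0
   p2  -3    0    0
   p3   3    0    0
   p4   0    0    3
   p5  -3    0    0
   p6   0   -3    0
   p7   0    2    0

Candidate y = [0, 0, 1, 1, 0, 0, 0, 0]; check y·C column-wise:
  col T0: 1·-3 + 1·3 + 0·-3 = 0
  col T1: 0·4 + 1·0 + 1·0 + 0·-3 + 0·2 = 0
  col T2: 0·-1 + 1·0 + 1·0 + 0·3 = 0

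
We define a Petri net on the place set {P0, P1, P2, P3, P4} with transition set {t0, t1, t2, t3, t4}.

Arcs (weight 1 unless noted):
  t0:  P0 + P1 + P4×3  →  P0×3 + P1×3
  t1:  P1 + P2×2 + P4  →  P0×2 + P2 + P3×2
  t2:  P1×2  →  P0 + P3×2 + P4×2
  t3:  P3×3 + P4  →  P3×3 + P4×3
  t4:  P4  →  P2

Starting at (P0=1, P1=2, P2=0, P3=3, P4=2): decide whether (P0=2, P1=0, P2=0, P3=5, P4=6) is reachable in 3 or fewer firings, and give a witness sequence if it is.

YES — reachable via ⟨t2, t3⟩ (2 firings)

step 1: fire t2:  (P0=1, P1=2, P2=0, P3=3, P4=2) → (P0=2, P1=0, P2=0, P3=5, P4=4)
step 2: fire t3:  (P0=2, P1=0, P2=0, P3=5, P4=4) → (P0=2, P1=0, P2=0, P3=5, P4=6)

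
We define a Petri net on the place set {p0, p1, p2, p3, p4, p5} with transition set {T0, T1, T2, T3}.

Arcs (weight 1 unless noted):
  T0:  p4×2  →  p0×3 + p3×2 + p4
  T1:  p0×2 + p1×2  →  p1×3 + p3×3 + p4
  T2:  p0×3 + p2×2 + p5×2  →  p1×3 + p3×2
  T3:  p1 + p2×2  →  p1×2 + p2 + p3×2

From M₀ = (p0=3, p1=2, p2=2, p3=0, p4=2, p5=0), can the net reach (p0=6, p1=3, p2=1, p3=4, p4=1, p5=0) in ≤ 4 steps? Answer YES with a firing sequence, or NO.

step 1: fire T0:  (p0=3, p1=2, p2=2, p3=0, p4=2, p5=0) → (p0=6, p1=2, p2=2, p3=2, p4=1, p5=0)
step 2: fire T3:  (p0=6, p1=2, p2=2, p3=2, p4=1, p5=0) → (p0=6, p1=3, p2=1, p3=4, p4=1, p5=0)

YES — reachable via ⟨T0, T3⟩ (2 firings)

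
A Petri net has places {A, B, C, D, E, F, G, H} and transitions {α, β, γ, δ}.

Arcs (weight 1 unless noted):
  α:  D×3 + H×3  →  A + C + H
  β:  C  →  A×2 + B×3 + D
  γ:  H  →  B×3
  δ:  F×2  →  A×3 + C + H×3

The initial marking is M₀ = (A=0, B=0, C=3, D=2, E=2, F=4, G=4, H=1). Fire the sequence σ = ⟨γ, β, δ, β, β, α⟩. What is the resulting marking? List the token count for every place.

step 1: fire γ:  (A=0, B=0, C=3, D=2, E=2, F=4, G=4, H=1) → (A=0, B=3, C=3, D=2, E=2, F=4, G=4, H=0)
step 2: fire β:  (A=0, B=3, C=3, D=2, E=2, F=4, G=4, H=0) → (A=2, B=6, C=2, D=3, E=2, F=4, G=4, H=0)
step 3: fire δ:  (A=2, B=6, C=2, D=3, E=2, F=4, G=4, H=0) → (A=5, B=6, C=3, D=3, E=2, F=2, G=4, H=3)
step 4: fire β:  (A=5, B=6, C=3, D=3, E=2, F=2, G=4, H=3) → (A=7, B=9, C=2, D=4, E=2, F=2, G=4, H=3)
step 5: fire β:  (A=7, B=9, C=2, D=4, E=2, F=2, G=4, H=3) → (A=9, B=12, C=1, D=5, E=2, F=2, G=4, H=3)
step 6: fire α:  (A=9, B=12, C=1, D=5, E=2, F=2, G=4, H=3) → (A=10, B=12, C=2, D=2, E=2, F=2, G=4, H=1)

(A=10, B=12, C=2, D=2, E=2, F=2, G=4, H=1)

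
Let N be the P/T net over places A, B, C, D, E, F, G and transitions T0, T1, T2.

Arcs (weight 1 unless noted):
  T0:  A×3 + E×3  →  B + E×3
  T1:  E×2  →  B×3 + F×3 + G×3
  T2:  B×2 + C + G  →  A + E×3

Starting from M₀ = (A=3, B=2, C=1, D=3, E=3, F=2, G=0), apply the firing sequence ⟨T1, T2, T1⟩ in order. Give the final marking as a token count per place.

(A=4, B=6, C=0, D=3, E=2, F=8, G=5)

step 1: fire T1:  (A=3, B=2, C=1, D=3, E=3, F=2, G=0) → (A=3, B=5, C=1, D=3, E=1, F=5, G=3)
step 2: fire T2:  (A=3, B=5, C=1, D=3, E=1, F=5, G=3) → (A=4, B=3, C=0, D=3, E=4, F=5, G=2)
step 3: fire T1:  (A=4, B=3, C=0, D=3, E=4, F=5, G=2) → (A=4, B=6, C=0, D=3, E=2, F=8, G=5)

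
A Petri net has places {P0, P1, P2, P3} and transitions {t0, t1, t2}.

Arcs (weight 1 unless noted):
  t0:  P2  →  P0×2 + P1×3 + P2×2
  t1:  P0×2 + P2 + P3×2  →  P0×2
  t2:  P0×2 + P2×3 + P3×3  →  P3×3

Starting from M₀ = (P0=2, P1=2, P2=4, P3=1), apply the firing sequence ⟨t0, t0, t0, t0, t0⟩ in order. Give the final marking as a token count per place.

step 1: fire t0:  (P0=2, P1=2, P2=4, P3=1) → (P0=4, P1=5, P2=5, P3=1)
step 2: fire t0:  (P0=4, P1=5, P2=5, P3=1) → (P0=6, P1=8, P2=6, P3=1)
step 3: fire t0:  (P0=6, P1=8, P2=6, P3=1) → (P0=8, P1=11, P2=7, P3=1)
step 4: fire t0:  (P0=8, P1=11, P2=7, P3=1) → (P0=10, P1=14, P2=8, P3=1)
step 5: fire t0:  (P0=10, P1=14, P2=8, P3=1) → (P0=12, P1=17, P2=9, P3=1)

(P0=12, P1=17, P2=9, P3=1)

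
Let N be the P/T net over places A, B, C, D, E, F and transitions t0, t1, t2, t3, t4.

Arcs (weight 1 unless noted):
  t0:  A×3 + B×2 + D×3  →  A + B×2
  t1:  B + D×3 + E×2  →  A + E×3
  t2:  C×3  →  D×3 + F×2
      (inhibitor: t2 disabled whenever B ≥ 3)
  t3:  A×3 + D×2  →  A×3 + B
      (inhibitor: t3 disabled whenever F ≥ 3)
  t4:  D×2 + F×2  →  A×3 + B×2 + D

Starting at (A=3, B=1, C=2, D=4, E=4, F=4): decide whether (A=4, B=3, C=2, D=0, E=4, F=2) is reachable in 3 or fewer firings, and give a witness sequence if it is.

step 1: fire t4:  (A=3, B=1, C=2, D=4, E=4, F=4) → (A=6, B=3, C=2, D=3, E=4, F=2)
step 2: fire t0:  (A=6, B=3, C=2, D=3, E=4, F=2) → (A=4, B=3, C=2, D=0, E=4, F=2)

YES — reachable via ⟨t4, t0⟩ (2 firings)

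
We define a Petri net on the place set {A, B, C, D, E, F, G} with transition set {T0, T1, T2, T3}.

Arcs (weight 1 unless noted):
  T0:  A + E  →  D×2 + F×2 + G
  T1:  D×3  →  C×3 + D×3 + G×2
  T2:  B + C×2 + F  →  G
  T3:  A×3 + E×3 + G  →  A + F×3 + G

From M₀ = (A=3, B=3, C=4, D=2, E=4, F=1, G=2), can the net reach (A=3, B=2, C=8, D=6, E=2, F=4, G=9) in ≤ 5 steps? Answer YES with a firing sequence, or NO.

depth 0: 1 marking
depth 1: 4 markings reached so far
depth 2: 9 markings reached so far
depth 3: 18 markings reached so far
depth 4: 29 markings reached so far
depth 5: 42 markings reached so far
target is not among the 42 markings reachable within 5 steps

NO — not reachable within 5 firings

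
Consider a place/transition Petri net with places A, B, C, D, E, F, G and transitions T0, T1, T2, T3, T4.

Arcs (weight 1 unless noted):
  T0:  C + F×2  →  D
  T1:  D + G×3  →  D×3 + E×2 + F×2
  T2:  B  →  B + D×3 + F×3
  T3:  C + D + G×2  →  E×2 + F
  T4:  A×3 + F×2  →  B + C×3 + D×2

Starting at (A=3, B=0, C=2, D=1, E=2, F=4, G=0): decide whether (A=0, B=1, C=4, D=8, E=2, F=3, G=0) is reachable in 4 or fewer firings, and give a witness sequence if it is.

NO — not reachable within 4 firings

depth 0: 1 marking
depth 1: 3 markings reached so far
depth 2: 6 markings reached so far
depth 3: 8 markings reached so far
depth 4: 11 markings reached so far
target is not among the 11 markings reachable within 4 steps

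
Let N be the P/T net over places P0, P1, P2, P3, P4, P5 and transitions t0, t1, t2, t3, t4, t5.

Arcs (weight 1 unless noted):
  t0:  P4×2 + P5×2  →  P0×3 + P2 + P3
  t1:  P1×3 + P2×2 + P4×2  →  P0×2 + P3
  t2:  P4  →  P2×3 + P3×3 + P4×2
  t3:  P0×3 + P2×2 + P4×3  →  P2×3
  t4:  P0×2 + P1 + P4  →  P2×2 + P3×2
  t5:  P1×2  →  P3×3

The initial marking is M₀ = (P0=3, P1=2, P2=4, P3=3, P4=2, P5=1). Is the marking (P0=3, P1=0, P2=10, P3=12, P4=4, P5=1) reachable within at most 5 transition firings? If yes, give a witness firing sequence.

YES — reachable via ⟨t2, t2, t5⟩ (3 firings)

step 1: fire t2:  (P0=3, P1=2, P2=4, P3=3, P4=2, P5=1) → (P0=3, P1=2, P2=7, P3=6, P4=3, P5=1)
step 2: fire t2:  (P0=3, P1=2, P2=7, P3=6, P4=3, P5=1) → (P0=3, P1=2, P2=10, P3=9, P4=4, P5=1)
step 3: fire t5:  (P0=3, P1=2, P2=10, P3=9, P4=4, P5=1) → (P0=3, P1=0, P2=10, P3=12, P4=4, P5=1)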